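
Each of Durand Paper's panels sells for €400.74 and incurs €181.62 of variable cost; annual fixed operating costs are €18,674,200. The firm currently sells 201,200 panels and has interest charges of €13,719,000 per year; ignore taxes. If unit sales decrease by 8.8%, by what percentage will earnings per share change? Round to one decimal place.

Contribution at this volume is 201,200 × €219.12 = €44,086,944.00.
EBIT = €44,086,944.00 − €18,674,200 = €25,412,744.00.
After interest of €13,719,000.00, pre-tax earnings = €11,693,744.00.
DCL = total CM / (EBIT − I) = €44,086,944.00 / €11,693,744.00 = 3.7701.
%ΔEPS = DCL × %ΔSales = 3.7701 × -8.8% = -33.2%.

-33.2%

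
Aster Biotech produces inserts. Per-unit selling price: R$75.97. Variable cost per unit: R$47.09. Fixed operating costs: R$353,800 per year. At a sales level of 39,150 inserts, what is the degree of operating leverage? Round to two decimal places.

1.46

Total contribution margin = 39,150 × R$28.88 = R$1,130,652.00.
Operating income = contribution − fixed costs = R$1,130,652.00 − R$353,800 = R$776,852.00.
DOL = contribution ÷ EBIT = R$1,130,652.00 ÷ R$776,852.00 = 1.4554.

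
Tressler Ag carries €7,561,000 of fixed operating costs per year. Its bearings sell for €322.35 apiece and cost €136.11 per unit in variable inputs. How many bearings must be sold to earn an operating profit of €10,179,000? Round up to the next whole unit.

95,254 bearings

Unit CM = price − variable cost = €322.35 − €136.11 = €186.24.
Units = (FC + target) / CM = (€7,561,000 + €10,179,000) / €186.24 = 95,253.44, so 95,254 bearings.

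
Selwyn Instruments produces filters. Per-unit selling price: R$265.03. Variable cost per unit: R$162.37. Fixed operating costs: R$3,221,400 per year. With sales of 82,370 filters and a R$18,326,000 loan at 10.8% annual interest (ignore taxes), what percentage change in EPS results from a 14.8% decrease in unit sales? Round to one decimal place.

-38.4%

At 82,370 units, contribution = 82,370 × R$102.66 = R$8,456,104.20.
EBIT = R$8,456,104.20 − R$3,221,400 = R$5,234,704.20.
Interest = R$1,979,208.00, so EBIT − I = R$3,255,496.20.
DCL = total CM / (EBIT − I) = R$8,456,104.20 / R$3,255,496.20 = 2.5975.
%ΔEPS = DCL × %ΔSales = 2.5975 × -14.8% = -38.4%.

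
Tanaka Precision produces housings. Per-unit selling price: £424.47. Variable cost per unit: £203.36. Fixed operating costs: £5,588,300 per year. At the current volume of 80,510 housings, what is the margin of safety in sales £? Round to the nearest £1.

£23,446,090

Each unit contributes £424.47 − £203.36 = £221.11. Break-even units = £5,588,300 ÷ £221.11 = 25,273.85; break-even revenue = 25,273.85 × £424.47 = £10,727,989.24.
Actual sales revenue = 80,510 × £424.47 = £34,174,079.70.
Margin of safety = £34,174,079.70 − £10,727,989.24 = £23,446,090.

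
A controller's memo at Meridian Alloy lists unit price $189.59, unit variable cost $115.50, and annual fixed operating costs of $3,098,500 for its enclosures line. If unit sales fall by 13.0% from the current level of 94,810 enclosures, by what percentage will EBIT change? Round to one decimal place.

Total contribution margin = 94,810 × $74.09 = $7,024,472.90.
Operating income = contribution − fixed costs = $7,024,472.90 − $3,098,500 = $3,925,972.90.
DOL = contribution ÷ EBIT = $7,024,472.90 ÷ $3,925,972.90 = 1.7892.
Operating income changes by 1.7892 × -13.0% = -23.3%.

-23.3%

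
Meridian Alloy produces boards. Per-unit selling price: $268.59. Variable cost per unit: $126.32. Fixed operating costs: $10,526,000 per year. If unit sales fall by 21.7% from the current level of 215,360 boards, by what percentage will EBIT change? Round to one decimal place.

Contribution at this volume is 215,360 × $142.27 = $30,639,267.20.
EBIT = $30,639,267.20 − $10,526,000 = $20,113,267.20.
So DOL = total CM / EBIT = $30,639,267.20 / $20,113,267.20 = 1.5233.
%ΔEBIT = DOL × %ΔSales = 1.5233 × -21.7% = -33.1%.

-33.1%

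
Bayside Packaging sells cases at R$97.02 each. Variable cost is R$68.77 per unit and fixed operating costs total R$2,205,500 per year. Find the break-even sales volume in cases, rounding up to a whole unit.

78,071 cases

Contribution margin per unit = R$97.02 − R$68.77 = R$28.25.
Break-even volume = fixed costs ÷ CM per unit = R$2,205,500 ÷ R$28.25 = 78,070.80, so 78,071 cases.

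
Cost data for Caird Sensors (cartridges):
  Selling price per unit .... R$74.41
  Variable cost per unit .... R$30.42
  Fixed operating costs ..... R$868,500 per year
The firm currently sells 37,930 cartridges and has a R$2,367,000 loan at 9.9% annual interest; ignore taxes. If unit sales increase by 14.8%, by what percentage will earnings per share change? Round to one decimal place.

Contribution at this volume is 37,930 × R$43.99 = R$1,668,540.70.
Subtracting fixed costs: EBIT = R$1,668,540.70 − R$868,500 = R$800,040.70.
After interest of R$234,333.00, pre-tax earnings = R$565,707.70.
DCL = total CM / (EBIT − I) = R$1,668,540.70 / R$565,707.70 = 2.9495.
EPS therefore changes by 2.9495 × (+14.8%) = +43.7%.

+43.7%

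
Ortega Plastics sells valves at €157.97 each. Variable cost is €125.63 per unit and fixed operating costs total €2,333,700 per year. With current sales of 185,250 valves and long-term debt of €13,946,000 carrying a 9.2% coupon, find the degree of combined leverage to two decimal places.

Total contribution margin = 185,250 × €32.34 = €5,990,985.00.
Subtracting fixed costs: EBIT = €5,990,985.00 − €2,333,700 = €3,657,285.00. Interest = €1,283,032.00, so EBIT − I = €2,374,253.00.
Degree of total leverage = total CM / (EBIT − interest) = €5,990,985.00 / €2,374,253.00 = 2.5233.

2.52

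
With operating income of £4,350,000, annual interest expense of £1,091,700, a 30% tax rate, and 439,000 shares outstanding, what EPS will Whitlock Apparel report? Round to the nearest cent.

Pre-tax income = £4,350,000 − £1,091,700.00 = £3,258,300.00.
Net income = £3,258,300.00 × (1 − 0.30) = £2,280,810.00.
EPS = £2,280,810.00 ÷ 439,000 = £5.20.

£5.20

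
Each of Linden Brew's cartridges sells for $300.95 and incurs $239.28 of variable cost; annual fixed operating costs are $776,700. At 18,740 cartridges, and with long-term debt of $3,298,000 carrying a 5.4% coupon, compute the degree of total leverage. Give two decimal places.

5.75

Total contribution margin = 18,740 × $61.67 = $1,155,695.80.
Subtracting fixed costs: EBIT = $1,155,695.80 − $776,700 = $378,995.80. Interest = $178,092.00, so EBIT − I = $200,903.80.
DCL = contribution ÷ (EBIT − I) = $1,155,695.80 ÷ $200,903.80 = 5.7525.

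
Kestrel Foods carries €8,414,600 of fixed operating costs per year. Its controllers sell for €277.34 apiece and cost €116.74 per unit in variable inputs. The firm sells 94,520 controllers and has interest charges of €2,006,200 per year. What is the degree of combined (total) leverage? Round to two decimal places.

3.19

Contribution at this volume is 94,520 × €160.60 = €15,179,912.00.
Subtracting fixed costs: EBIT = €15,179,912.00 − €8,414,600 = €6,765,312.00. Interest = €2,006,200.00.
DOL = €15,179,912.00 ÷ €6,765,312.00 = 2.2438; DFL = €6,765,312.00 ÷ €4,759,112.00 = 1.4215.
DCL = DOL × DFL = 2.2438 × 1.4215 = 3.1896.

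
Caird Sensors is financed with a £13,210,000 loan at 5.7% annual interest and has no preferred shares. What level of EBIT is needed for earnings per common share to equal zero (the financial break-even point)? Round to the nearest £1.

Annual interest = 5.7% × £13,210,000 = £752,970.00.
Without preferred stock the financial break-even is simply EBIT = interest = £752,970.00.

£752,970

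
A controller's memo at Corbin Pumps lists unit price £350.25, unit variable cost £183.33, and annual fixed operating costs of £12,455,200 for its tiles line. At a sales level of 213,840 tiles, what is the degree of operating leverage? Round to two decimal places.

1.54

Total contribution margin = 213,840 × £166.92 = £35,694,172.80.
Operating income = contribution − fixed costs = £35,694,172.80 − £12,455,200 = £23,238,972.80.
So DOL = total CM / EBIT = £35,694,172.80 / £23,238,972.80 = 1.5360.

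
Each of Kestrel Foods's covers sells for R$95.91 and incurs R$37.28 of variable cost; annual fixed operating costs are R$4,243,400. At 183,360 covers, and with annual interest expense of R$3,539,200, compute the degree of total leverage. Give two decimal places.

3.62

Total contribution margin = 183,360 × R$58.63 = R$10,750,396.80.
Operating income = contribution − fixed costs = R$10,750,396.80 − R$4,243,400 = R$6,506,996.80. Interest = R$3,539,200.00, so EBIT − I = R$2,967,796.80.
DCL = contribution ÷ (EBIT − I) = R$10,750,396.80 ÷ R$2,967,796.80 = 3.6223.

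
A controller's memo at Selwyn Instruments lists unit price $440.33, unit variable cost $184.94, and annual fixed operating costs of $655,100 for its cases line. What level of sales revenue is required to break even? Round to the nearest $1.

CM per unit = $440.33 − $184.94 = $255.39; CM ratio = $255.39 / $440.33 = 0.5800.
Break-even sales = FC ÷ CM ratio = $655,100 × $440.33 / $255.39 = $1,129,489.

$1,129,489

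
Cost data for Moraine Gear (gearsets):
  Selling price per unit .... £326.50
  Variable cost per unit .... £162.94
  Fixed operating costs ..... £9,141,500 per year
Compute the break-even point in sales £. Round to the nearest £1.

£18,248,348

CM per unit = £326.50 − £162.94 = £163.56; CM ratio = £163.56 / £326.50 = 0.5009.
Break-even sales = FC ÷ CM ratio = £9,141,500 × £326.50 / £163.56 = £18,248,348.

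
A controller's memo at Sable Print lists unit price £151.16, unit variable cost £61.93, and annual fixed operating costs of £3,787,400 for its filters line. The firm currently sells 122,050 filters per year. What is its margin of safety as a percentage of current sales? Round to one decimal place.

Each unit contributes £151.16 − £61.93 = £89.23. Break-even units = £3,787,400 ÷ £89.23 = 42,445.37; break-even revenue = 42,445.37 × £151.16 = £6,416,041.51.
Current sales = 122,050 × £151.16 = £18,449,078.00.
Margin of safety = (£18,449,078.00 − £6,416,041.51) ÷ £18,449,078.00 = 65.2%.

65.2%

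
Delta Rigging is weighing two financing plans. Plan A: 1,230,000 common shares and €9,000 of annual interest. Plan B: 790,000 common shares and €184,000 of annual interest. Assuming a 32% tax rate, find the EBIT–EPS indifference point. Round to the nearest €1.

€498,205

At indifference, (EBIT − 9,000)(1 − t)/1,230,000 = (EBIT − 184,000)(1 − t)/790,000.
Cancelling (1 − t) and cross-multiplying: 790,000·(EBIT − 9,000) = 1,230,000·(EBIT − 184,000).
EBIT × (1,230,000 − 790,000) = 184,000 × 1,230,000 − 9,000 × 790,000 = 219,210,000,000, so EBIT = 219,210,000,000 ÷ 440,000 = 498,204.55.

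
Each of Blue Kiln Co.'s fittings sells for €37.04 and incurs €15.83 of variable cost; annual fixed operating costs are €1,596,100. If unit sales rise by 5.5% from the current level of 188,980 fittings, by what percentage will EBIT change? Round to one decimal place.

Contribution at this volume is 188,980 × €21.21 = €4,008,265.80.
Subtracting fixed costs: EBIT = €4,008,265.80 − €1,596,100 = €2,412,165.80.
DOL = contribution ÷ EBIT = €4,008,265.80 ÷ €2,412,165.80 = 1.6617.
Operating income changes by 1.6617 × +5.5% = +9.1%.

+9.1%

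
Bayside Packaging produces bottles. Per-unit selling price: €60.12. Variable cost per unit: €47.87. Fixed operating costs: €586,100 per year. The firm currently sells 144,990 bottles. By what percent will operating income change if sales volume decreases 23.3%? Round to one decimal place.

-34.8%

Total contribution margin = 144,990 × €12.25 = €1,776,127.50.
Subtracting fixed costs: EBIT = €1,776,127.50 − €586,100 = €1,190,027.50.
So DOL = total CM / EBIT = €1,776,127.50 / €1,190,027.50 = 1.4925.
So EBIT moves 1.4925 × (-23.3%) = -34.8%.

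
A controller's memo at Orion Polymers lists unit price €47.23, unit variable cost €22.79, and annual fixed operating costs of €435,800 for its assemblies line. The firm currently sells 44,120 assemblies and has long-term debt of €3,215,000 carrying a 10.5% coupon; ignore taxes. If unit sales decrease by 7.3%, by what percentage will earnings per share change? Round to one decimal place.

At 44,120 units, contribution = 44,120 × €24.44 = €1,078,292.80.
EBIT = €1,078,292.80 − €435,800 = €642,492.80.
After interest of €337,575.00, pre-tax earnings = €304,917.80.
DCL = total CM / (EBIT − I) = €1,078,292.80 / €304,917.80 = 3.5363.
EPS therefore changes by 3.5363 × (-7.3%) = -25.8%.

-25.8%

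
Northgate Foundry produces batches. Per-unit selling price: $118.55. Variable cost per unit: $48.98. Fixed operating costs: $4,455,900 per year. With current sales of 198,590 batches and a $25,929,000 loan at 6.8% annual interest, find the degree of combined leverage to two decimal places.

1.82

Contribution at this volume is 198,590 × $69.57 = $13,815,906.30.
Operating income = contribution − fixed costs = $13,815,906.30 − $4,455,900 = $9,360,006.30. Interest = $1,763,172.00.
DOL = $13,815,906.30 ÷ $9,360,006.30 = 1.4761; DFL = $9,360,006.30 ÷ $7,596,834.30 = 1.2321.
Combined leverage = 1.4761 × 1.2321 = 1.8187.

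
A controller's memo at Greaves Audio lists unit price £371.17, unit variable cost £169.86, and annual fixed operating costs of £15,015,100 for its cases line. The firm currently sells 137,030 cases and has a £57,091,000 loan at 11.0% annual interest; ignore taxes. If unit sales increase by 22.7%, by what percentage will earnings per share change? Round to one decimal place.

+99.5%

Contribution at this volume is 137,030 × £201.31 = £27,585,509.30.
Subtracting fixed costs: EBIT = £27,585,509.30 − £15,015,100 = £12,570,409.30.
Interest = £6,280,010.00, so EBIT − I = £6,290,399.30.
Degree of combined leverage = contribution ÷ (EBIT − I) = £27,585,509.30 ÷ £6,290,399.30 = 4.3853.
EPS therefore changes by 4.3853 × (+22.7%) = +99.5%.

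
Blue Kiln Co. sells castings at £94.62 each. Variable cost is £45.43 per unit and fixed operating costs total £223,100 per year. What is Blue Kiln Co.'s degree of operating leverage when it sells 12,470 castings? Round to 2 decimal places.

1.57

At 12,470 units, contribution = 12,470 × £49.19 = £613,399.30.
Operating income = contribution − fixed costs = £613,399.30 − £223,100 = £390,299.30.
Degree of operating leverage = £613,399.30 / £390,299.30 = 1.5716.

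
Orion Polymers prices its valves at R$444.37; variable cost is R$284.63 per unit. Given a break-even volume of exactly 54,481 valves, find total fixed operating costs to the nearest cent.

R$8,702,794.94

Contribution margin per unit = R$444.37 − R$284.63 = R$159.74.
Fixed costs = break-even units × CM = 54,481 × R$159.74 = R$8,702,794.94.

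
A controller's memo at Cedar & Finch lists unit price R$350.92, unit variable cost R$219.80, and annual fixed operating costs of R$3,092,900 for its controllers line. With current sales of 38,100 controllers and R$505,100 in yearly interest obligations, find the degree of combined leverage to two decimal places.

3.57

Contribution at this volume is 38,100 × R$131.12 = R$4,995,672.00.
Operating income = contribution − fixed costs = R$4,995,672.00 − R$3,092,900 = R$1,902,772.00. Interest = R$505,100.00.
DOL = R$4,995,672.00 ÷ R$1,902,772.00 = 2.6255; DFL = R$1,902,772.00 ÷ R$1,397,672.00 = 1.3614.
DCL = DOL × DFL = 2.6255 × 1.3614 = 3.5744.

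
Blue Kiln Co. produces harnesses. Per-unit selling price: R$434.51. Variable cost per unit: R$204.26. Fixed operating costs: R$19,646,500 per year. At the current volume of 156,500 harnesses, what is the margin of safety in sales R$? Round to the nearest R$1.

R$30,925,459

Each unit contributes R$434.51 − R$204.26 = R$230.25. Break-even units = R$19,646,500 ÷ R$230.25 = 85,326.82; break-even revenue = 85,326.82 × R$434.51 = R$37,075,355.98.
Current sales = 156,500 × R$434.51 = R$68,000,815.00.
Margin of safety = R$68,000,815.00 − R$37,075,355.98 = R$30,925,459.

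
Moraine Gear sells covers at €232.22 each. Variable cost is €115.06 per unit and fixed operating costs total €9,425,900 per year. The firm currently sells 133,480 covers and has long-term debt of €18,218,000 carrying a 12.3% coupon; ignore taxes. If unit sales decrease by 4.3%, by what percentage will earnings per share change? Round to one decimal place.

-16.9%

Total contribution margin = 133,480 × €117.16 = €15,638,516.80.
Operating income = contribution − fixed costs = €15,638,516.80 − €9,425,900 = €6,212,616.80.
Interest = €2,240,814.00, so EBIT − I = €3,971,802.80.
Degree of combined leverage = contribution ÷ (EBIT − I) = €15,638,516.80 ÷ €3,971,802.80 = 3.9374.
%ΔEPS = DCL × %ΔSales = 3.9374 × -4.3% = -16.9%.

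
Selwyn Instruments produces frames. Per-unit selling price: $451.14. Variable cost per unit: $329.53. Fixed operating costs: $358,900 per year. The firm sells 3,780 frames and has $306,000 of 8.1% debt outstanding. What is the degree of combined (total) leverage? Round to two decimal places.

6.05

At 3,780 units, contribution = 3,780 × $121.61 = $459,685.80.
Subtracting fixed costs: EBIT = $459,685.80 − $358,900 = $100,785.80. Interest = $24,786.00, so EBIT − I = $75,999.80.
DCL = contribution ÷ (EBIT − I) = $459,685.80 ÷ $75,999.80 = 6.0485.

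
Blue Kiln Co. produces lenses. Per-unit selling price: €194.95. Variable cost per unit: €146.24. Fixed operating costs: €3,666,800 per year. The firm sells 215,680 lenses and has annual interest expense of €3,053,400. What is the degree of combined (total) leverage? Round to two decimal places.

Contribution at this volume is 215,680 × €48.71 = €10,505,772.80.
EBIT = €10,505,772.80 − €3,666,800 = €6,838,972.80. Interest = €3,053,400.00.
DOL = €10,505,772.80 ÷ €6,838,972.80 = 1.5362; DFL = €6,838,972.80 ÷ €3,785,572.80 = 1.8066.
Combined leverage = 1.5362 × 1.8066 = 2.7753.

2.78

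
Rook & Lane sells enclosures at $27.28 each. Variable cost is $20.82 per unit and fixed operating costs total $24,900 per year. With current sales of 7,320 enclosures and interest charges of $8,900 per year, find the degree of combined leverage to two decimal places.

3.51

Total contribution margin = 7,320 × $6.46 = $47,287.20.
EBIT = $47,287.20 − $24,900 = $22,387.20. Interest = $8,900.00, so EBIT − I = $13,487.20.
Degree of total leverage = total CM / (EBIT − interest) = $47,287.20 / $13,487.20 = 3.5061.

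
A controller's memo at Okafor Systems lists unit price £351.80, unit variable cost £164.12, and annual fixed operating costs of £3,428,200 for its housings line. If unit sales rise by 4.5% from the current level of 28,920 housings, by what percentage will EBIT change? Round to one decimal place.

At 28,920 units, contribution = 28,920 × £187.68 = £5,427,705.60.
Subtracting fixed costs: EBIT = £5,427,705.60 − £3,428,200 = £1,999,505.60.
DOL = contribution ÷ EBIT = £5,427,705.60 ÷ £1,999,505.60 = 2.7145.
%ΔEBIT = DOL × %ΔSales = 2.7145 × +4.5% = +12.2%.

+12.2%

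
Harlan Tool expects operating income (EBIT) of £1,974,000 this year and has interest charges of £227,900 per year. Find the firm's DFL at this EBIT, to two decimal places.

1.13

Annual interest charges come to £227,900.00.
Degree of financial leverage = EBIT / (EBIT − interest) = £1,974,000 / £1,746,100.00 = 1.1305.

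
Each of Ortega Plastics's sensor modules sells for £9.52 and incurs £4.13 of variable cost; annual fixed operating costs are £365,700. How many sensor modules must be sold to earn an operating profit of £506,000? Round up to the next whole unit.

161,726 sensor modules

Contribution margin per unit = £9.52 − £4.13 = £5.39.
Required volume = (fixed costs + target profit) ÷ CM = (£365,700 + £506,000) ÷ £5.39 = 161,725.42, so 161,726 sensor modules.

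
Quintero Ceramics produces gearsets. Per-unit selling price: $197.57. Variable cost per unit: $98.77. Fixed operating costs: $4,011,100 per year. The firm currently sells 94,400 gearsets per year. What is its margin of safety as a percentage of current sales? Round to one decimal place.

57.0%

Unit CM = price − variable cost = $197.57 − $98.77 = $98.80. Break-even units = $4,011,100 ÷ $98.80 = 40,598.18; break-even revenue = 40,598.18 × $197.57 = $8,020,982.05.
Actual sales revenue = 94,400 × $197.57 = $18,650,608.00.
Margin of safety = ($18,650,608.00 − $8,020,982.05) ÷ $18,650,608.00 = 57.0%.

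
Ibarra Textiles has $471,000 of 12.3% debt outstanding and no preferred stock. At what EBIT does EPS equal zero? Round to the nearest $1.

$57,933

Annual interest = 12.3% × $471,000 = $57,933.00.
With no preferred dividends, EPS = 0 when EBIT exactly covers interest, so the financial break-even EBIT is $57,933.00.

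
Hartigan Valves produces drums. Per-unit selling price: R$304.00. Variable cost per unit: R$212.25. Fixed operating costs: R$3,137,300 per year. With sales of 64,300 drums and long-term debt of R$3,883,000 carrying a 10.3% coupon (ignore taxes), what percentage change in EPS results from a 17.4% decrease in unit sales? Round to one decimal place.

Contribution at this volume is 64,300 × R$91.75 = R$5,899,525.00.
Subtracting fixed costs: EBIT = R$5,899,525.00 − R$3,137,300 = R$2,762,225.00.
Interest = R$399,949.00, so EBIT − I = R$2,362,276.00.
DCL = total CM / (EBIT − I) = R$5,899,525.00 / R$2,362,276.00 = 2.4974.
%ΔEPS = DCL × %ΔSales = 2.4974 × -17.4% = -43.5%.

-43.5%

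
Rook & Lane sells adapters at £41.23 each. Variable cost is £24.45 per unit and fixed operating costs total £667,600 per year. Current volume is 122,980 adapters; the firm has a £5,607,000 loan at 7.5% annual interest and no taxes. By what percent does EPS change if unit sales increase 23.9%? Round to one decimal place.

At 122,980 units, contribution = 122,980 × £16.78 = £2,063,604.40.
Operating income = contribution − fixed costs = £2,063,604.40 − £667,600 = £1,396,004.40.
After interest of £420,525.00, pre-tax earnings = £975,479.40.
Degree of combined leverage = contribution ÷ (EBIT − I) = £2,063,604.40 ÷ £975,479.40 = 2.1155.
EPS therefore changes by 2.1155 × (+23.9%) = +50.6%.

+50.6%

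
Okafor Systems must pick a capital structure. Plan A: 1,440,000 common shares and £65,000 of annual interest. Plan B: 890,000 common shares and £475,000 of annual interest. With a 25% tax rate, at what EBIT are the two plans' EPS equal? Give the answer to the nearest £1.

£1,138,455

At indifference, (EBIT − 65,000)(1 − t)/1,440,000 = (EBIT − 475,000)(1 − t)/890,000.
Cancelling (1 − t) and cross-multiplying: 890,000·(EBIT − 65,000) = 1,440,000·(EBIT − 475,000).
Solving, EBIT = (475,000·1,440,000 − 65,000·890,000) / (1,440,000 − 890,000) = 626,150,000,000 / 550,000 = 1,138,454.55.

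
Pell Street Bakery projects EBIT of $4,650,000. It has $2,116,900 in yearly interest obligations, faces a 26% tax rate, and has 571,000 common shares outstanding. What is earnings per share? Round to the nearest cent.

Interest = $2,116,900.00, so EBT = $4,650,000 − $2,116,900.00 = $2,533,100.00.
Net income = $2,533,100.00 × (1 − 0.26) = $1,874,494.00.
Per share: $1,874,494.00 / 571,000 shares = $3.28.

$3.28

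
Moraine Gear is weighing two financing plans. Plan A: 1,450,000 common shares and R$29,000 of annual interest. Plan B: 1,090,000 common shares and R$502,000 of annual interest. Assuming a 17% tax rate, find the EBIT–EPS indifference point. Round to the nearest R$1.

At indifference, (EBIT − 29,000)(1 − t)/1,450,000 = (EBIT − 502,000)(1 − t)/1,090,000.
Cancelling (1 − t) and cross-multiplying: 1,090,000·(EBIT − 29,000) = 1,450,000·(EBIT − 502,000).
EBIT × (1,450,000 − 1,090,000) = 502,000 × 1,450,000 − 29,000 × 1,090,000 = 696,290,000,000, so EBIT = 696,290,000,000 ÷ 360,000 = 1,934,138.89.

R$1,934,139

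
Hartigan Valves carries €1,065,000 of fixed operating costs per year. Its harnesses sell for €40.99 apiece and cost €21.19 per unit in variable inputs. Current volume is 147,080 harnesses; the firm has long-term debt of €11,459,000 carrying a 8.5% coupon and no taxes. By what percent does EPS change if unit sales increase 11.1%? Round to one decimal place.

Total contribution margin = 147,080 × €19.80 = €2,912,184.00.
Subtracting fixed costs: EBIT = €2,912,184.00 − €1,065,000 = €1,847,184.00.
Interest = €974,015.00, so EBIT − I = €873,169.00.
DCL = total CM / (EBIT − I) = €2,912,184.00 / €873,169.00 = 3.3352.
EPS therefore changes by 3.3352 × (+11.1%) = +37.0%.

+37.0%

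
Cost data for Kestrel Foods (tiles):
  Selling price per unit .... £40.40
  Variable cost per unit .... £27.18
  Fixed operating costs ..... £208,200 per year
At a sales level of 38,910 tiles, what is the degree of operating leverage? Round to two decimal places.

At 38,910 units, contribution = 38,910 × £13.22 = £514,390.20.
EBIT = £514,390.20 − £208,200 = £306,190.20.
Degree of operating leverage = £514,390.20 / £306,190.20 = 1.6800.

1.68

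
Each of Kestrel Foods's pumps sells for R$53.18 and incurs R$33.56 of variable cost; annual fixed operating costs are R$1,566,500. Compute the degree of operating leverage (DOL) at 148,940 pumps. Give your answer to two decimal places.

Total contribution margin = 148,940 × R$19.62 = R$2,922,202.80.
Operating income = contribution − fixed costs = R$2,922,202.80 − R$1,566,500 = R$1,355,702.80.
Degree of operating leverage = R$2,922,202.80 / R$1,355,702.80 = 2.1555.

2.16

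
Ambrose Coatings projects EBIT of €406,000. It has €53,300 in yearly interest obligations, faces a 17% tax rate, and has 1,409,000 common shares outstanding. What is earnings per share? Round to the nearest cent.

Pre-tax income = €406,000 − €53,300.00 = €352,700.00.
Net income = €352,700.00 × (1 − 0.17) = €292,741.00.
Per share: €292,741.00 / 1,409,000 shares = €0.21.

€0.21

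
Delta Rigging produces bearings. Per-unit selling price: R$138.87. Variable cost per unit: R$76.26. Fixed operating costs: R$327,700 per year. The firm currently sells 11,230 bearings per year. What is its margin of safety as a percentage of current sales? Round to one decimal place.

53.4%

Contribution margin per unit = R$138.87 − R$76.26 = R$62.61. Break-even units = R$327,700 ÷ R$62.61 = 5,233.99; break-even revenue = 5,233.99 × R$138.87 = R$726,843.94.
Actual sales revenue = 11,230 × R$138.87 = R$1,559,510.10.
Margin of safety = (R$1,559,510.10 − R$726,843.94) ÷ R$1,559,510.10 = 53.4%.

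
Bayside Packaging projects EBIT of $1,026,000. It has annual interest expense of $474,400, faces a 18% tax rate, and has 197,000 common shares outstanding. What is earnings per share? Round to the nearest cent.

Interest = $474,400.00, so EBT = $1,026,000 − $474,400.00 = $551,600.00.
Net income = $551,600.00 × (1 − 0.18) = $452,312.00.
EPS = $452,312.00 ÷ 197,000 = $2.30.

$2.30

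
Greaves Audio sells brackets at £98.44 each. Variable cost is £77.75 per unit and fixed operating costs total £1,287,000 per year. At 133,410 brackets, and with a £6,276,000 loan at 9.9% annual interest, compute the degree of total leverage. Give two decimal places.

3.24

Contribution at this volume is 133,410 × £20.69 = £2,760,252.90.
EBIT = £2,760,252.90 − £1,287,000 = £1,473,252.90. Interest = £621,324.00.
DOL = £2,760,252.90 ÷ £1,473,252.90 = 1.8736; DFL = £1,473,252.90 ÷ £851,928.90 = 1.7293.
Combined leverage = 1.8736 × 1.7293 = 3.2400.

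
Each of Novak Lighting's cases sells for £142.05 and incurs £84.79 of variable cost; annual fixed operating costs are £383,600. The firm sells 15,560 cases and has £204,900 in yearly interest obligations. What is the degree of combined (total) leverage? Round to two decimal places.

Total contribution margin = 15,560 × £57.26 = £890,965.60.
Subtracting fixed costs: EBIT = £890,965.60 − £383,600 = £507,365.60. Interest = £204,900.00.
DOL = £890,965.60 ÷ £507,365.60 = 1.7561; DFL = £507,365.60 ÷ £302,465.60 = 1.6774.
DCL = DOL × DFL = 1.7561 × 1.6774 = 2.9457.

2.95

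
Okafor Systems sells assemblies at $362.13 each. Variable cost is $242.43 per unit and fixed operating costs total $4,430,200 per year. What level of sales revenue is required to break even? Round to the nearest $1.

CM per unit = $362.13 − $242.43 = $119.70; CM ratio = $119.70 / $362.13 = 0.3305.
Break-even sales = FC ÷ CM ratio = $4,430,200 × $362.13 / $119.70 = $13,402,743.

$13,402,743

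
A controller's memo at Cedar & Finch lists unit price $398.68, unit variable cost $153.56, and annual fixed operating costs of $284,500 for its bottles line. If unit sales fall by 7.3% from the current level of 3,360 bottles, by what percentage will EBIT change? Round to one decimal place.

At 3,360 units, contribution = 3,360 × $245.12 = $823,603.20.
EBIT = $823,603.20 − $284,500 = $539,103.20.
Degree of operating leverage = $823,603.20 / $539,103.20 = 1.5277.
Operating income changes by 1.5277 × -7.3% = -11.2%.

-11.2%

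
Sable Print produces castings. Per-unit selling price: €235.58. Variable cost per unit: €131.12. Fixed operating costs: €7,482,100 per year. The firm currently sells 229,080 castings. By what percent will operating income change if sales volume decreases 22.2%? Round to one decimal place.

Total contribution margin = 229,080 × €104.46 = €23,929,696.80.
EBIT = €23,929,696.80 − €7,482,100 = €16,447,596.80.
So DOL = total CM / EBIT = €23,929,696.80 / €16,447,596.80 = 1.4549.
So EBIT moves 1.4549 × (-22.2%) = -32.3%.

-32.3%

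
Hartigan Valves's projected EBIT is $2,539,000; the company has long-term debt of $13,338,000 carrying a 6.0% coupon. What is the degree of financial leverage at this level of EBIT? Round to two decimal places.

Interest = $800,280.00.
Degree of financial leverage = EBIT / (EBIT − interest) = $2,539,000 / $1,738,720.00 = 1.4603.

1.46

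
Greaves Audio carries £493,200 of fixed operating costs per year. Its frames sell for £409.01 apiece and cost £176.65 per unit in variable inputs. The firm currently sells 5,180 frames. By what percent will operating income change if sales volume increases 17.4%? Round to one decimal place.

+29.5%

At 5,180 units, contribution = 5,180 × £232.36 = £1,203,624.80.
EBIT = £1,203,624.80 − £493,200 = £710,424.80.
So DOL = total CM / EBIT = £1,203,624.80 / £710,424.80 = 1.6942.
%ΔEBIT = DOL × %ΔSales = 1.6942 × +17.4% = +29.5%.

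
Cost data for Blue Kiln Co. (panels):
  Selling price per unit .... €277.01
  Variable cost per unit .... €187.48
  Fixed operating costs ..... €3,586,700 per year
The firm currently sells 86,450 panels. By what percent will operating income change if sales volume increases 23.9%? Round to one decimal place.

At 86,450 units, contribution = 86,450 × €89.53 = €7,739,868.50.
Operating income = contribution − fixed costs = €7,739,868.50 − €3,586,700 = €4,153,168.50.
So DOL = total CM / EBIT = €7,739,868.50 / €4,153,168.50 = 1.8636.
So EBIT moves 1.8636 × (+23.9%) = +44.5%.

+44.5%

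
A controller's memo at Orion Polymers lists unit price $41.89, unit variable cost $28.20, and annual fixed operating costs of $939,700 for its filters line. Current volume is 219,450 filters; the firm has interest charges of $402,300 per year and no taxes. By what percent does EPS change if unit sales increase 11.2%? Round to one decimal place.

+20.2%

Contribution at this volume is 219,450 × $13.69 = $3,004,270.50.
EBIT = $3,004,270.50 − $939,700 = $2,064,570.50.
After interest of $402,300.00, pre-tax earnings = $1,662,270.50.
Degree of combined leverage = contribution ÷ (EBIT − I) = $3,004,270.50 ÷ $1,662,270.50 = 1.8073.
%ΔEPS = DCL × %ΔSales = 1.8073 × +11.2% = +20.2%.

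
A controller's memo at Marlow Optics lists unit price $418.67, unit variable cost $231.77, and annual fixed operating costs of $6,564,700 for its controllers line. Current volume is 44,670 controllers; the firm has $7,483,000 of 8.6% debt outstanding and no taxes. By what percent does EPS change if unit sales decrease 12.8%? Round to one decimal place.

Total contribution margin = 44,670 × $186.90 = $8,348,823.00.
Operating income = contribution − fixed costs = $8,348,823.00 − $6,564,700 = $1,784,123.00.
Interest = $643,538.00, so EBIT − I = $1,140,585.00.
Degree of combined leverage = contribution ÷ (EBIT − I) = $8,348,823.00 ÷ $1,140,585.00 = 7.3198.
%ΔEPS = DCL × %ΔSales = 7.3198 × -12.8% = -93.7%.

-93.7%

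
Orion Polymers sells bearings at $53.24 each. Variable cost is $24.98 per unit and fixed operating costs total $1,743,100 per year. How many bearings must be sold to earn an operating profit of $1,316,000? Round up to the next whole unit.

108,249 bearings

Unit CM = price − variable cost = $53.24 − $24.98 = $28.26.
Need Q such that Q × $28.26 − $1,743,100 = $1,316,000, i.e. Q = $3,059,100 / $28.26 = 108,248.41 → 108,249.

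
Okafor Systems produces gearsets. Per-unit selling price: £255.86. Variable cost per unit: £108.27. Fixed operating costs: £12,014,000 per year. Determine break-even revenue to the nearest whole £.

CM per unit = £255.86 − £108.27 = £147.59; CM ratio = £147.59 / £255.86 = 0.5768.
Break-even revenue = fixed costs × price ÷ CM = £12,014,000 × £255.86 ÷ £147.59 = £20,827,306.

£20,827,306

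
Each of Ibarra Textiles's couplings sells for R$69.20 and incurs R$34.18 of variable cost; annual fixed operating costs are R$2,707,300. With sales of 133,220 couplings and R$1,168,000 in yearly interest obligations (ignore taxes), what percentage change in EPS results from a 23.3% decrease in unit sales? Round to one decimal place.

At 133,220 units, contribution = 133,220 × R$35.02 = R$4,665,364.40.
EBIT = R$4,665,364.40 − R$2,707,300 = R$1,958,064.40.
Interest = R$1,168,000.00, so EBIT − I = R$790,064.40.
DCL = total CM / (EBIT − I) = R$4,665,364.40 / R$790,064.40 = 5.9050.
EPS therefore changes by 5.9050 × (-23.3%) = -137.6%.

-137.6%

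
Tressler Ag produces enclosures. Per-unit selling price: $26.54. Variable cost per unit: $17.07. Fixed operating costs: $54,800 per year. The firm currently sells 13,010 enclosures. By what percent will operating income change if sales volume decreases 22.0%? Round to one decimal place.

Total contribution margin = 13,010 × $9.47 = $123,204.70.
Subtracting fixed costs: EBIT = $123,204.70 − $54,800 = $68,404.70.
Degree of operating leverage = $123,204.70 / $68,404.70 = 1.8011.
So EBIT moves 1.8011 × (-22.0%) = -39.6%.

-39.6%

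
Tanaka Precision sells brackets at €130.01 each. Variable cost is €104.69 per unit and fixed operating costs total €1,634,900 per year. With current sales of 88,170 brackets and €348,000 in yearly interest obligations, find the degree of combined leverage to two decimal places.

8.95

Contribution at this volume is 88,170 × €25.32 = €2,232,464.40.
Operating income = contribution − fixed costs = €2,232,464.40 − €1,634,900 = €597,564.40. Interest = €348,000.00, so EBIT − I = €249,564.40.
DCL = contribution ÷ (EBIT − I) = €2,232,464.40 ÷ €249,564.40 = 8.9454.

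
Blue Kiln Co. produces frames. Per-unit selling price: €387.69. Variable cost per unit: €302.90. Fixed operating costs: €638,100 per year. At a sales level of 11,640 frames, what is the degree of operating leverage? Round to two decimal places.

Contribution at this volume is 11,640 × €84.79 = €986,955.60.
Subtracting fixed costs: EBIT = €986,955.60 − €638,100 = €348,855.60.
DOL = contribution ÷ EBIT = €986,955.60 ÷ €348,855.60 = 2.8291.

2.83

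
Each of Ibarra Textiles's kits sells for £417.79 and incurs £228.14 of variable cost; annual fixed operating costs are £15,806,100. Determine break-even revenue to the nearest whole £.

£34,820,092

CM per unit = £417.79 − £228.14 = £189.65; CM ratio = £189.65 / £417.79 = 0.4539.
Break-even sales = FC ÷ CM ratio = £15,806,100 × £417.79 / £189.65 = £34,820,092.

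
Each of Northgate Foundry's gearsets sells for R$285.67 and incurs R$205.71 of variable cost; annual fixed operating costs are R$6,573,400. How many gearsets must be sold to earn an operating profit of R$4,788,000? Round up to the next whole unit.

142,089 gearsets

Each unit contributes R$285.67 − R$205.71 = R$79.96.
Required volume = (fixed costs + target profit) ÷ CM = (R$6,573,400 + R$4,788,000) ÷ R$79.96 = 142,088.54, so 142,089 gearsets.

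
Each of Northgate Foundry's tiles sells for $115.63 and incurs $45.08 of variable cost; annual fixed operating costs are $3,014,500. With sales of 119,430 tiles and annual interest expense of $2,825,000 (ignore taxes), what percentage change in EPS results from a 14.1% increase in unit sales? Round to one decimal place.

+45.9%

Total contribution margin = 119,430 × $70.55 = $8,425,786.50.
EBIT = $8,425,786.50 − $3,014,500 = $5,411,286.50.
Interest = $2,825,000.00, so EBIT − I = $2,586,286.50.
DCL = total CM / (EBIT − I) = $8,425,786.50 / $2,586,286.50 = 3.2579.
%ΔEPS = DCL × %ΔSales = 3.2579 × +14.1% = +45.9%.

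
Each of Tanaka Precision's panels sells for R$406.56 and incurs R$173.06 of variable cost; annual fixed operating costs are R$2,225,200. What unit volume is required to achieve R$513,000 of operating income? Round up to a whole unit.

Contribution margin per unit = R$406.56 − R$173.06 = R$233.50.
Required volume = (fixed costs + target profit) ÷ CM = (R$2,225,200 + R$513,000) ÷ R$233.50 = 11,726.77, so 11,727 panels.

11,727 panels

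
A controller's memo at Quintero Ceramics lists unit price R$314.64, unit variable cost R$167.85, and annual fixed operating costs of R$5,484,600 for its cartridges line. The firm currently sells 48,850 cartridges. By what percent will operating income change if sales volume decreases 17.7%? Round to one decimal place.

-75.3%

Total contribution margin = 48,850 × R$146.79 = R$7,170,691.50.
Subtracting fixed costs: EBIT = R$7,170,691.50 − R$5,484,600 = R$1,686,091.50.
DOL = contribution ÷ EBIT = R$7,170,691.50 ÷ R$1,686,091.50 = 4.2528.
Operating income changes by 4.2528 × -17.7% = -75.3%.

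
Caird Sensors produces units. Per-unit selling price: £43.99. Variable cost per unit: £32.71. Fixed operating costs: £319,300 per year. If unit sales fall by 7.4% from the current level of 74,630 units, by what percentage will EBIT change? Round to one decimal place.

Total contribution margin = 74,630 × £11.28 = £841,826.40.
Operating income = contribution − fixed costs = £841,826.40 − £319,300 = £522,526.40.
Degree of operating leverage = £841,826.40 / £522,526.40 = 1.6111.
%ΔEBIT = DOL × %ΔSales = 1.6111 × -7.4% = -11.9%.

-11.9%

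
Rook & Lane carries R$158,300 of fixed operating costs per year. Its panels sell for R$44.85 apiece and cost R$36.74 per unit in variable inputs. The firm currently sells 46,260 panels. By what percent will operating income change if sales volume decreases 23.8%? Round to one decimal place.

Total contribution margin = 46,260 × R$8.11 = R$375,168.60.
Operating income = contribution − fixed costs = R$375,168.60 − R$158,300 = R$216,868.60.
So DOL = total CM / EBIT = R$375,168.60 / R$216,868.60 = 1.7299.
So EBIT moves 1.7299 × (-23.8%) = -41.2%.

-41.2%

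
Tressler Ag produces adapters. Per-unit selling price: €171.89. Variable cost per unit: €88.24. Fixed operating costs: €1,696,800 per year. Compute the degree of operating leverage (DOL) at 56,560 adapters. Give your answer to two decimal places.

Contribution at this volume is 56,560 × €83.65 = €4,731,244.00.
Subtracting fixed costs: EBIT = €4,731,244.00 − €1,696,800 = €3,034,444.00.
Degree of operating leverage = €4,731,244.00 / €3,034,444.00 = 1.5592.

1.56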